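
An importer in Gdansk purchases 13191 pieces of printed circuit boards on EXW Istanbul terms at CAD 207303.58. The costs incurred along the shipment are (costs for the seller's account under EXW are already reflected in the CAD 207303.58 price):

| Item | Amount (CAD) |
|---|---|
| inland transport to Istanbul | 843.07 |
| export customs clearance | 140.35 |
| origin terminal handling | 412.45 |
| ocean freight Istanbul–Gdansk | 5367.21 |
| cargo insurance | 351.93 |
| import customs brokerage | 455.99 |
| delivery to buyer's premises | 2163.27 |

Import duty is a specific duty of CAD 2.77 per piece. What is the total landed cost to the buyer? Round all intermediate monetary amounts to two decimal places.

Total landed cost: CAD 253576.92

EXW: the seller makes goods available at their premises; the buyer bears all onward costs.
CIF value = EXW price + inland to port + export clearance + origin terminal + freight + insurance = 207303.58 + 843.07 + 140.35 + 412.45 + 5367.21 + 351.93 = 214418.59
Import duty = 13191 × 2.77 = 36539.07
Buyer bears: inland to port 843.07 + export clearance 140.35 + origin terminal 412.45 + freight 5367.21 + insurance 351.93 + brokerage 455.99 + delivery 2163.27 + duty 36539.07 = 46273.34
Landed cost = invoice 207303.58 + 46273.34 = 253576.92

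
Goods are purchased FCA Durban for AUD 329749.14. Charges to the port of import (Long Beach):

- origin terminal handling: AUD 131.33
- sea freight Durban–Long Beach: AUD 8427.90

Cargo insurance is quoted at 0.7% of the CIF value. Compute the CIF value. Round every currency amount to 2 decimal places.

CIF value: AUD 340693.22

Let C be the CIF value. C = FCA price + pre-shipment costs + freight + 0.7% × C
C − 0.7% × C = 329749.14 + 131.33 + 8427.90
0.993 × C = 338308.37
C = 338308.37 / 0.993 = 340693.22
Insurance premium = 0.7% × 340693.22 = 2384.85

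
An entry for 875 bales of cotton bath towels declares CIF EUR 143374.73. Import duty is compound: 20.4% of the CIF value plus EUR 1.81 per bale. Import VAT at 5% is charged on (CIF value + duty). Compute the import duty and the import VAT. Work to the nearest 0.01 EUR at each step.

Ad valorem component: 143374.73 × 20.4% = 29248.44
Specific component: 875 × 1.81 = 1583.75
Import duty = 29248.44 + 1583.75 = 30832.19
VAT base = CIF + duty = 143374.73 + 30832.19 = 174206.92
Import VAT = 174206.92 × 5% = 8710.35

Import duty: EUR 30832.19; import VAT: EUR 8710.35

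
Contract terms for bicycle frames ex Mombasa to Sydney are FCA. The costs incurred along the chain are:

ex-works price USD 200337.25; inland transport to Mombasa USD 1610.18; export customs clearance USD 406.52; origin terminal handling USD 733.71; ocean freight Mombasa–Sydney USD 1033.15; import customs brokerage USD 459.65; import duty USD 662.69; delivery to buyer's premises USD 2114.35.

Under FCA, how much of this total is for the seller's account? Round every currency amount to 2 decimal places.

FCA: the seller delivers export-cleared goods to the carrier; the buyer bears costs from that point.
Seller's account: goods 200337.25 + inland to port 1610.18 + export clearance 406.52 = 202353.95
Buyer's account: origin terminal 733.71 + freight 1033.15 + brokerage 459.65 + duty 662.69 + delivery 2114.35 = 5003.55

Seller's account: USD 202353.95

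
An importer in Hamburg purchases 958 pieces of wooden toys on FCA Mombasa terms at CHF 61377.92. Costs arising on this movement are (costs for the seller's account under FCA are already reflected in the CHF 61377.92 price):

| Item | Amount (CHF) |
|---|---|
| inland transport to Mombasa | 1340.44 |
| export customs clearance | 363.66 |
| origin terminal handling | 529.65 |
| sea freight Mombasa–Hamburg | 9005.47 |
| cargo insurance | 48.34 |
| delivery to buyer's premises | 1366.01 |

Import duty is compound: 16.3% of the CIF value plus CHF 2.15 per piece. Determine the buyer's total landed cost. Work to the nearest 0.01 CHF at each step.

FCA: the seller delivers export-cleared goods to the carrier; the buyer bears costs from that point.
Already in the invoice (seller's account under FCA): inland to port, export clearance — exclude.
CIF value = FCA price + origin terminal + freight + insurance = 61377.92 + 529.65 + 9005.47 + 48.34 = 70961.38
Ad valorem component: 70961.38 × 16.3% = 11566.70
Specific component: 958 × 2.15 = 2059.70
Import duty = 11566.70 + 2059.70 = 13626.40
Buyer bears: origin terminal 529.65 + freight 9005.47 + insurance 48.34 + delivery 1366.01 + duty 13626.40 = 24575.87
Landed cost = invoice 61377.92 + 24575.87 = 85953.79

Total landed cost: CHF 85953.79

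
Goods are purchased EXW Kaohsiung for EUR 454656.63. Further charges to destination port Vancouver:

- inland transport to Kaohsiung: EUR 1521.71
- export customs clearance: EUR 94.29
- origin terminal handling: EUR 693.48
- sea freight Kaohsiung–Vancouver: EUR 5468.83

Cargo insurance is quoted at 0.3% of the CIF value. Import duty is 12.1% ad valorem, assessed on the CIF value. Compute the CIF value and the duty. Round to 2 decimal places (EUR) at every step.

CIF value: EUR 463826.42; import duty: EUR 56123.00

Let C be the CIF value. C = EXW price + pre-shipment costs + freight + 0.3% × C
C − 0.3% × C = 454656.63 + 1521.71 + 94.29 + 693.48 + 5468.83
0.997 × C = 462434.94
C = 462434.94 / 0.997 = 463826.42
Insurance premium = 0.3% × 463826.42 = 1391.48
Import duty = 463826.42 × 12.1% = 56123.00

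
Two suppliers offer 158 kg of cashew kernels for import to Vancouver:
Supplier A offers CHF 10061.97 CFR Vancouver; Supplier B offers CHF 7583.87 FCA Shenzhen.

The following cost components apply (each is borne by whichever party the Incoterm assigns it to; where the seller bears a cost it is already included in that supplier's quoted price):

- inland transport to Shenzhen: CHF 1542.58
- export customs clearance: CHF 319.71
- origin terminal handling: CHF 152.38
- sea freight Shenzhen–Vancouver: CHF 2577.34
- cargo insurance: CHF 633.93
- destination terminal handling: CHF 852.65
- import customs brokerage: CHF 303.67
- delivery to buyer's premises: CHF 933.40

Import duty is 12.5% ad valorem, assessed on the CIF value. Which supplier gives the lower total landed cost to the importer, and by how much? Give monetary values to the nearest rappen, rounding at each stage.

Supplier A is cheaper by CHF 283.07

Supplier A (CFR):
CIF value = CFR price + insurance = 10061.97 + 633.93 = 10695.90
Import duty = 10695.90 × 12.5% = 1336.99
Buyer bears (A): 633.93 + 852.65 + 303.67 + 933.40 = 2723.65
Landed cost (A) = invoice 10061.97 + 2723.65 + duty 1336.99 = 14122.61
Supplier B (FCA):
CIF value = FCA price + origin terminal + freight + insurance = 7583.87 + 152.38 + 2577.34 + 633.93 = 10947.52
Import duty = 10947.52 × 12.5% = 1368.44
Buyer bears (B): 152.38 + 2577.34 + 633.93 + 852.65 + 303.67 + 933.40 = 5453.37
Landed cost (B) = invoice 7583.87 + 5453.37 + duty 1368.44 = 14405.68
Difference = |14122.61 − 14405.68| = 283.07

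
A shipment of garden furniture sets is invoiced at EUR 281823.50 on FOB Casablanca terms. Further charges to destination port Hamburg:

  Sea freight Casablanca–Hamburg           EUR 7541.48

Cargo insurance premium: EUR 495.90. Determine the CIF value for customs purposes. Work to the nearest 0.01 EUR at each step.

CIF = FOB price + freight + insurance
CIF = 281823.50 + 7541.48 + 495.90 = 289860.88

CIF value: EUR 289860.88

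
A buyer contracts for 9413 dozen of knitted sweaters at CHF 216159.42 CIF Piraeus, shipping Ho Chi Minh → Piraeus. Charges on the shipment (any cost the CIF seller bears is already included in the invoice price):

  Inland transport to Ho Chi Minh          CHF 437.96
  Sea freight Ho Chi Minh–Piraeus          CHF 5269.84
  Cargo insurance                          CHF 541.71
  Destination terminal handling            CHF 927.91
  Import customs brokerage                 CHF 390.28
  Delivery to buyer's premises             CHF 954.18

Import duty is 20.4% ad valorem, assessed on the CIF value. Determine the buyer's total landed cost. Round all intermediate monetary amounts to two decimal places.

Total landed cost: CHF 262528.31

CIF: the seller pays costs through ocean freight and marine insurance to the destination port.
Already in the invoice (seller's account under CIF): inland to port, freight, insurance — exclude.
The CIF price already equals the CIF value: 216159.42
Import duty = 216159.42 × 20.4% = 44096.52
Buyer bears: destination terminal 927.91 + brokerage 390.28 + delivery 954.18 + duty 44096.52 = 46368.89
Landed cost = invoice 216159.42 + 46368.89 = 262528.31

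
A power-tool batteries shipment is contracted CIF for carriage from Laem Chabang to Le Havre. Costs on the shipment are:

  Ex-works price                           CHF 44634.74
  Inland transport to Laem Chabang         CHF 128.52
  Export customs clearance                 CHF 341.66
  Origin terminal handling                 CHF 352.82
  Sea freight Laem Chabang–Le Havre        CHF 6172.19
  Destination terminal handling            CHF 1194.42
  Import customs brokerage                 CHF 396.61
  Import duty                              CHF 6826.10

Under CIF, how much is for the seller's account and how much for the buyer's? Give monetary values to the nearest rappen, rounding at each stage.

CIF: the seller pays costs through ocean freight and marine insurance to the destination port.
Seller's account: goods 44634.74 + inland to port 128.52 + export clearance 341.66 + origin terminal 352.82 + freight 6172.19 = 51629.93
Buyer's account: destination terminal 1194.42 + brokerage 396.61 + duty 6826.10 = 8417.13

Seller: CHF 51629.93; buyer: CHF 8417.13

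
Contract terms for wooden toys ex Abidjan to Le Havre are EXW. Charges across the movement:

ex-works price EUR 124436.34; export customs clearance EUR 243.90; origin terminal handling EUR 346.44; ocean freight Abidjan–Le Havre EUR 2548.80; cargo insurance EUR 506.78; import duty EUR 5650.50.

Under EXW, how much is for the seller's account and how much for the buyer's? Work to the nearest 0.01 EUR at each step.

EXW: the seller makes goods available at their premises; the buyer bears all onward costs.
Seller's account: goods 124436.34 = 124436.34
Buyer's account: export clearance 243.90 + origin terminal 346.44 + freight 2548.80 + insurance 506.78 + duty 5650.50 = 9296.42

Seller: EUR 124436.34; buyer: EUR 9296.42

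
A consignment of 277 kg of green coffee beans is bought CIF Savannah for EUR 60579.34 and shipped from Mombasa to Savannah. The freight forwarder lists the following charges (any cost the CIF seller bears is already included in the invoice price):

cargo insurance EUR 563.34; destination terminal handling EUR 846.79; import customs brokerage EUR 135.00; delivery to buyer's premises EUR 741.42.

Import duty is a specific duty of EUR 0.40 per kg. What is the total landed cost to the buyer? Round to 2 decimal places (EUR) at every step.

Total landed cost: EUR 62413.35

CIF: the seller pays costs through ocean freight and marine insurance to the destination port.
Already in the invoice (seller's account under CIF): insurance — exclude.
The CIF price already equals the CIF value: 60579.34
Import duty = 277 × 0.40 = 110.80
Buyer bears: destination terminal 846.79 + brokerage 135.00 + delivery 741.42 + duty 110.80 = 1834.01
Landed cost = invoice 60579.34 + 1834.01 = 62413.35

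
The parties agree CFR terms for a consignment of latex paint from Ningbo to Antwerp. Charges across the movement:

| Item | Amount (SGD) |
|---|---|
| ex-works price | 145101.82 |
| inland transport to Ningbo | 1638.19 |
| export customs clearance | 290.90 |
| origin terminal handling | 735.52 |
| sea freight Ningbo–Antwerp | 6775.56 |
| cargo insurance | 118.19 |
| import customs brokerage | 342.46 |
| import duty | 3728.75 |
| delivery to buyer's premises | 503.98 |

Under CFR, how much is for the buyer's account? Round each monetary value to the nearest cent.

Buyer's account: SGD 4693.38

CFR: the seller pays costs through ocean freight to the destination port, but not insurance.
Seller's account: goods 145101.82 + inland to port 1638.19 + export clearance 290.90 + origin terminal 735.52 + freight 6775.56 = 154541.99
Buyer's account: insurance 118.19 + brokerage 342.46 + duty 3728.75 + delivery 503.98 = 4693.38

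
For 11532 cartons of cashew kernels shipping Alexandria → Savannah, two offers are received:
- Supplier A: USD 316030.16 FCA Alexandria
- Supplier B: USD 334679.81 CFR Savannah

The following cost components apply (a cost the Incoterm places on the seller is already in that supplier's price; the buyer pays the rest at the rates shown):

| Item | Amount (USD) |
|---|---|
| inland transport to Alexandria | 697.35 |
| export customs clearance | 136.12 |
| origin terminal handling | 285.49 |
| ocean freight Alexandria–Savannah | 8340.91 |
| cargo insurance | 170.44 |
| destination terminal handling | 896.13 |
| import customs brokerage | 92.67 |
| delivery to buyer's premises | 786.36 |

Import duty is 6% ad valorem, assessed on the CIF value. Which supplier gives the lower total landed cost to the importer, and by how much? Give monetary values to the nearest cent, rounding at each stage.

Supplier A (FCA):
CIF value = FCA price + origin terminal + freight + insurance = 316030.16 + 285.49 + 8340.91 + 170.44 = 324827.00
Import duty = 324827.00 × 6% = 19489.62
Buyer bears (A): 285.49 + 8340.91 + 170.44 + 896.13 + 92.67 + 786.36 = 10572.00
Landed cost (A) = invoice 316030.16 + 10572.00 + duty 19489.62 = 346091.78
Supplier B (CFR):
CIF value = CFR price + insurance = 334679.81 + 170.44 = 334850.25
Import duty = 334850.25 × 6% = 20091.02
Buyer bears (B): 170.44 + 896.13 + 92.67 + 786.36 = 1945.60
Landed cost (B) = invoice 334679.81 + 1945.60 + duty 20091.02 = 356716.43
Difference = |346091.78 − 356716.43| = 10624.65

Supplier A is cheaper by USD 10624.65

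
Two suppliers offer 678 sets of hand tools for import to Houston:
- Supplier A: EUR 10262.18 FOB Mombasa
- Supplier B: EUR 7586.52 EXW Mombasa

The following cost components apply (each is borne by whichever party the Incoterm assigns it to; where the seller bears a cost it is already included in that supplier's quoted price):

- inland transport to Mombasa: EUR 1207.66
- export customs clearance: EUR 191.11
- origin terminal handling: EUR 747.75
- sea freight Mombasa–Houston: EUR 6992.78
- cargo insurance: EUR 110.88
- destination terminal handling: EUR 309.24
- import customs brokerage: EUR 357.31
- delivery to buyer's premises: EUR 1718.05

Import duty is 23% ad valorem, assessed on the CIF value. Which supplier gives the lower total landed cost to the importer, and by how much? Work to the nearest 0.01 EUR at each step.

Supplier A (FOB):
CIF value = FOB price + freight + insurance = 10262.18 + 6992.78 + 110.88 = 17365.84
Import duty = 17365.84 × 23% = 3994.14
Buyer bears (A): 6992.78 + 110.88 + 309.24 + 357.31 + 1718.05 = 9488.26
Landed cost (A) = invoice 10262.18 + 9488.26 + duty 3994.14 = 23744.58
Supplier B (EXW):
CIF value = EXW price + inland to port + export clearance + origin terminal + freight + insurance = 7586.52 + 1207.66 + 191.11 + 747.75 + 6992.78 + 110.88 = 16836.70
Import duty = 16836.70 × 23% = 3872.44
Buyer bears (B): 1207.66 + 191.11 + 747.75 + 6992.78 + 110.88 + 309.24 + 357.31 + 1718.05 = 11634.78
Landed cost (B) = invoice 7586.52 + 11634.78 + duty 3872.44 = 23093.74
Difference = |23744.58 − 23093.74| = 650.84

Supplier B is cheaper by EUR 650.84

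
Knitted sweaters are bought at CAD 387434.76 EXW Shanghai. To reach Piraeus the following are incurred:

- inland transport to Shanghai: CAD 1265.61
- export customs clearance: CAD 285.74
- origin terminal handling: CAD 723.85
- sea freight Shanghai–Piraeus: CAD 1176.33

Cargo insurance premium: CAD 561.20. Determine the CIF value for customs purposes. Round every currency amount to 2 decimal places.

CIF = EXW price + pre-shipment costs + freight + insurance
CIF = 387434.76 + 1265.61 + 285.74 + 723.85 + 1176.33 + 561.20 = 391447.49

CIF value: CAD 391447.49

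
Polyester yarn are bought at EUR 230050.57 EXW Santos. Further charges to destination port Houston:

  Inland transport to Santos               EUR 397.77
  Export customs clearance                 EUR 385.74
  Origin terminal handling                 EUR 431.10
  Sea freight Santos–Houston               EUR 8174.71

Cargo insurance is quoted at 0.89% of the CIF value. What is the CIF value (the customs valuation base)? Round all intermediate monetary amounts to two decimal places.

CIF value: EUR 241590.04

Let C be the CIF value. C = EXW price + pre-shipment costs + freight + 0.89% × C
C − 0.89% × C = 230050.57 + 397.77 + 385.74 + 431.10 + 8174.71
0.9911 × C = 239439.89
C = 239439.89 / 0.9911 = 241590.04
Insurance premium = 0.89% × 241590.04 = 2150.15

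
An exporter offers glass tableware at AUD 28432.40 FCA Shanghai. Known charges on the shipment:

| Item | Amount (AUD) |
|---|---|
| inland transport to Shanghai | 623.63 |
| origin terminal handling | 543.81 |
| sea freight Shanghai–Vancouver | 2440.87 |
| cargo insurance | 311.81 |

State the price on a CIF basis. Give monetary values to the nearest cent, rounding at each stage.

CIF price: AUD 31728.89

Not relevant to the conversion: inland to port — on the seller under both FCA and CIF; already in the FCA price and stays in the CIF price.
From FCA to CIF, the seller additionally bears: origin terminal, freight, insurance.
CIF price = 28432.40 + 543.81 + 2440.87 + 311.81 = 31728.89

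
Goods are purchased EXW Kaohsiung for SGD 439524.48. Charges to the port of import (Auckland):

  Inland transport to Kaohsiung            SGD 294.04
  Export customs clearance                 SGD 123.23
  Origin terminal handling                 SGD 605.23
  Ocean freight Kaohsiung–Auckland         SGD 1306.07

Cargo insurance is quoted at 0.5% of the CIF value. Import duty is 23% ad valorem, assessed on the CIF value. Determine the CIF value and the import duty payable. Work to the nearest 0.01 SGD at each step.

Let C be the CIF value. C = EXW price + pre-shipment costs + freight + 0.5% × C
C − 0.5% × C = 439524.48 + 294.04 + 123.23 + 605.23 + 1306.07
0.995 × C = 441853.05
C = 441853.05 / 0.995 = 444073.42
Insurance premium = 0.5% × 444073.42 = 2220.37
Import duty = 444073.42 × 23% = 102136.89

CIF value: SGD 444073.42; import duty: SGD 102136.89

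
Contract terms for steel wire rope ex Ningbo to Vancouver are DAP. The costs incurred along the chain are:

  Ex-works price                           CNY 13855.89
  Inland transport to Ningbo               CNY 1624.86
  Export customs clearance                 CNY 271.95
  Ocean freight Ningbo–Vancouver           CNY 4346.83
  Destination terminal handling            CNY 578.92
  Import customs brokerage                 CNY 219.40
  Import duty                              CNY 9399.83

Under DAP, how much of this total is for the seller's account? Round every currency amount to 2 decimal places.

DAP: the seller bears all costs to the named destination except import duty and clearance.
Seller's account: goods 13855.89 + inland to port 1624.86 + export clearance 271.95 + freight 4346.83 + destination terminal 578.92 = 20678.45
Buyer's account: brokerage 219.40 + duty 9399.83 = 9619.23

Seller's account: CNY 20678.45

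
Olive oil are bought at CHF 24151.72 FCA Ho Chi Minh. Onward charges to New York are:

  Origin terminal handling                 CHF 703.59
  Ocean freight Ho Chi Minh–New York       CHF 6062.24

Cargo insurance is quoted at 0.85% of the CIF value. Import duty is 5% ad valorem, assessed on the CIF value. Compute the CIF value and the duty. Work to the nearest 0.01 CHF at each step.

CIF value: CHF 31182.60; import duty: CHF 1559.13

Let C be the CIF value. C = FCA price + pre-shipment costs + freight + 0.85% × C
C − 0.85% × C = 24151.72 + 703.59 + 6062.24
0.9915 × C = 30917.55
C = 30917.55 / 0.9915 = 31182.60
Insurance premium = 0.85% × 31182.60 = 265.05
Import duty = 31182.60 × 5% = 1559.13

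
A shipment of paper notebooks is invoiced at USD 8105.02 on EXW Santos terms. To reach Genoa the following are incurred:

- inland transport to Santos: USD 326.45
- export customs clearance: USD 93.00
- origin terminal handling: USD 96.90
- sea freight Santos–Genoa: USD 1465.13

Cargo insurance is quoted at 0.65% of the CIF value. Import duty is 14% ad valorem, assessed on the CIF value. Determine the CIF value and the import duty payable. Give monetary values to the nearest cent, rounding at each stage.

CIF value: USD 10152.49; import duty: USD 1421.35

Let C be the CIF value. C = EXW price + pre-shipment costs + freight + 0.65% × C
C − 0.65% × C = 8105.02 + 326.45 + 93.00 + 96.90 + 1465.13
0.9935 × C = 10086.50
C = 10086.50 / 0.9935 = 10152.49
Insurance premium = 0.65% × 10152.49 = 65.99
Import duty = 10152.49 × 14% = 1421.35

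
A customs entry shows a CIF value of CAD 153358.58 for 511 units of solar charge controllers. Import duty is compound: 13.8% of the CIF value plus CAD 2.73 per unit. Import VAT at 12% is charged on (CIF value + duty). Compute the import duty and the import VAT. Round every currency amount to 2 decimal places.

Ad valorem component: 153358.58 × 13.8% = 21163.48
Specific component: 511 × 2.73 = 1395.03
Import duty = 21163.48 + 1395.03 = 22558.51
VAT base = CIF + duty = 153358.58 + 22558.51 = 175917.09
Import VAT = 175917.09 × 12% = 21110.05

Import duty: CAD 22558.51; import VAT: CAD 21110.05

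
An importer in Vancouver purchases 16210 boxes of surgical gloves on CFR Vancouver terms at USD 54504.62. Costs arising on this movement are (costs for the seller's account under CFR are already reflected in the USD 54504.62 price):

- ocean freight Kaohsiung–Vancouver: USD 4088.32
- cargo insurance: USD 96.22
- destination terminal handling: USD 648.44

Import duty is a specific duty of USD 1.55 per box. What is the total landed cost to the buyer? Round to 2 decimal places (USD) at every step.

CFR: the seller pays costs through ocean freight to the destination port, but not insurance.
Already in the invoice (seller's account under CFR): freight — exclude.
CIF value = CFR price + insurance = 54504.62 + 96.22 = 54600.84
Import duty = 16210 × 1.55 = 25125.50
Buyer bears: insurance 96.22 + destination terminal 648.44 + duty 25125.50 = 25870.16
Landed cost = invoice 54504.62 + 25870.16 = 80374.78

Total landed cost: USD 80374.78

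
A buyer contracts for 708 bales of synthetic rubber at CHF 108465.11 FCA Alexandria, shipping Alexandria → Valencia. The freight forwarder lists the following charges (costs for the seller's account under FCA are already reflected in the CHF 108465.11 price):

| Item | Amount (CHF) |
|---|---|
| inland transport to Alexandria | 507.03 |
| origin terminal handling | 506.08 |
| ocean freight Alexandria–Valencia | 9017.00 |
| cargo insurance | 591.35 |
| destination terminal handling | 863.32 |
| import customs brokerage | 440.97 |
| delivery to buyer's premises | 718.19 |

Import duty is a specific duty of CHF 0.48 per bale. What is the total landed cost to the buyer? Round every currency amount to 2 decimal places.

FCA: the seller delivers export-cleared goods to the carrier; the buyer bears costs from that point.
Already in the invoice (seller's account under FCA): inland to port — exclude.
CIF value = FCA price + origin terminal + freight + insurance = 108465.11 + 506.08 + 9017.00 + 591.35 = 118579.54
Import duty = 708 × 0.48 = 339.84
Buyer bears: origin terminal 506.08 + freight 9017.00 + insurance 591.35 + destination terminal 863.32 + brokerage 440.97 + delivery 718.19 + duty 339.84 = 12476.75
Landed cost = invoice 108465.11 + 12476.75 = 120941.86

Total landed cost: CHF 120941.86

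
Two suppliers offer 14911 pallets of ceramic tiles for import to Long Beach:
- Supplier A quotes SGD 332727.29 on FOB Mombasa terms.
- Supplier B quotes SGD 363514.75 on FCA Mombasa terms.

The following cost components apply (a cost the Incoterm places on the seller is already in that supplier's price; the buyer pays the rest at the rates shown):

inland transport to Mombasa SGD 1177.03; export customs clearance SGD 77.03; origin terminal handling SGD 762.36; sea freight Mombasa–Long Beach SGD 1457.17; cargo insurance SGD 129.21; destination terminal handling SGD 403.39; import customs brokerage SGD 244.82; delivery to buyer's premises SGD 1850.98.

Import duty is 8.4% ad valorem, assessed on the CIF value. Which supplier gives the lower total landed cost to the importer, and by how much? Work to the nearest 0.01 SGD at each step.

Supplier A (FOB):
CIF value = FOB price + freight + insurance = 332727.29 + 1457.17 + 129.21 = 334313.67
Import duty = 334313.67 × 8.4% = 28082.35
Buyer bears (A): 1457.17 + 129.21 + 403.39 + 244.82 + 1850.98 = 4085.57
Landed cost (A) = invoice 332727.29 + 4085.57 + duty 28082.35 = 364895.21
Supplier B (FCA):
CIF value = FCA price + origin terminal + freight + insurance = 363514.75 + 762.36 + 1457.17 + 129.21 = 365863.49
Import duty = 365863.49 × 8.4% = 30732.53
Buyer bears (B): 762.36 + 1457.17 + 129.21 + 403.39 + 244.82 + 1850.98 = 4847.93
Landed cost (B) = invoice 363514.75 + 4847.93 + duty 30732.53 = 399095.21
Difference = |364895.21 − 399095.21| = 34200.00

Supplier A is cheaper by SGD 34200.00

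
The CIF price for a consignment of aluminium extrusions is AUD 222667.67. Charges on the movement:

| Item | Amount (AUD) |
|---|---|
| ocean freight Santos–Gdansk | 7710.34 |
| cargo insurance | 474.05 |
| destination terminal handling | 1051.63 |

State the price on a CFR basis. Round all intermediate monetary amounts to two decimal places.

CFR price: AUD 222193.62

Not relevant to the conversion: freight — on the seller under both CIF and CFR; already in the CIF price and stays in the CFR price. destination terminal — on the buyer under both terms; not part of either seller's price.
From CIF to CFR, the seller no longer bears: insurance.
CFR price = 222667.67 − 474.05 = 222193.62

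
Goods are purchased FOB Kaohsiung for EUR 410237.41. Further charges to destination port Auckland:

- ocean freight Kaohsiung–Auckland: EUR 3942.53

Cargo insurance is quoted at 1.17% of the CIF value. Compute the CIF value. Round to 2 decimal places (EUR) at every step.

Let C be the CIF value. C = FOB price + freight + 1.17% × C
C − 1.17% × C = 410237.41 + 3942.53
0.9883 × C = 414179.94
C = 414179.94 / 0.9883 = 419083.21
Insurance premium = 1.17% × 419083.21 = 4903.27

CIF value: EUR 419083.21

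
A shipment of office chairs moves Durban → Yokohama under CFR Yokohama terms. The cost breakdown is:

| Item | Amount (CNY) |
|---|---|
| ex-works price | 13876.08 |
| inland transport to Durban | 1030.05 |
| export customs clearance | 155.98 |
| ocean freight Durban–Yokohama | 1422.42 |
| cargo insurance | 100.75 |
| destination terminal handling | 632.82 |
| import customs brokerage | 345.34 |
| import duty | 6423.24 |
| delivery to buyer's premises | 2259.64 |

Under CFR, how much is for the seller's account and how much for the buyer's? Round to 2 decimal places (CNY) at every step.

CFR: the seller pays costs through ocean freight to the destination port, but not insurance.
Seller's account: goods 13876.08 + inland to port 1030.05 + export clearance 155.98 + freight 1422.42 = 16484.53
Buyer's account: insurance 100.75 + destination terminal 632.82 + brokerage 345.34 + duty 6423.24 + delivery 2259.64 = 9761.79

Seller: CNY 16484.53; buyer: CNY 9761.79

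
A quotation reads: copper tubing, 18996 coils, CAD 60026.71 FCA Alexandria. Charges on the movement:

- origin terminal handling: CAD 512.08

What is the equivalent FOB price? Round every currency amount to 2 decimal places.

FOB price: CAD 60538.79

From FCA to FOB, the seller additionally bears: origin terminal.
FOB price = 60026.71 + 512.08 = 60538.79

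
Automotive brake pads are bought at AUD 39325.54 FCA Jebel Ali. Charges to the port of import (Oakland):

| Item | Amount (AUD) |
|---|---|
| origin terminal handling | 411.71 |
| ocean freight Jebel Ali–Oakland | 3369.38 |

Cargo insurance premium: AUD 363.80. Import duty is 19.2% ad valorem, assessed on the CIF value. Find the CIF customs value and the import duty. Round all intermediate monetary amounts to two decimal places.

CIF = FCA price + pre-shipment costs + freight + insurance
CIF = 39325.54 + 411.71 + 3369.38 + 363.80 = 43470.43
Import duty = 43470.43 × 19.2% = 8346.32

CIF value: AUD 43470.43; import duty: AUD 8346.32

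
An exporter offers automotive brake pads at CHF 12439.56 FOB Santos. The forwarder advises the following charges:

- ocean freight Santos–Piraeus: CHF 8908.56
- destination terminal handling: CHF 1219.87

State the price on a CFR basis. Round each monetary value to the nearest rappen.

Not relevant to the conversion: destination terminal — on the buyer under both terms; not part of either seller's price.
From FOB to CFR, the seller additionally bears: freight.
CFR price = 12439.56 + 8908.56 = 21348.12

CFR price: CHF 21348.12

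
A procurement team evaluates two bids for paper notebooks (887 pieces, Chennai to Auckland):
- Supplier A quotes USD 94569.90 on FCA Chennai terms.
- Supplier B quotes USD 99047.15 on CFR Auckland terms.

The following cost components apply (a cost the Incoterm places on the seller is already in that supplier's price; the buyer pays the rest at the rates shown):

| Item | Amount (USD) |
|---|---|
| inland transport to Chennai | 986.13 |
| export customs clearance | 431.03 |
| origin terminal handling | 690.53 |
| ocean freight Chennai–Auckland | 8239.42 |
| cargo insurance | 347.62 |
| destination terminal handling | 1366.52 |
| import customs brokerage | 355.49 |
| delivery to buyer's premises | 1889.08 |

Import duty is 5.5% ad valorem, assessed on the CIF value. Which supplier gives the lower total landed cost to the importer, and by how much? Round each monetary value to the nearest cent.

Supplier A (FCA):
CIF value = FCA price + origin terminal + freight + insurance = 94569.90 + 690.53 + 8239.42 + 347.62 = 103847.47
Import duty = 103847.47 × 5.5% = 5711.61
Buyer bears (A): 690.53 + 8239.42 + 347.62 + 1366.52 + 355.49 + 1889.08 = 12888.66
Landed cost (A) = invoice 94569.90 + 12888.66 + duty 5711.61 = 113170.17
Supplier B (CFR):
CIF value = CFR price + insurance = 99047.15 + 347.62 = 99394.77
Import duty = 99394.77 × 5.5% = 5466.71
Buyer bears (B): 347.62 + 1366.52 + 355.49 + 1889.08 = 3958.71
Landed cost (B) = invoice 99047.15 + 3958.71 + duty 5466.71 = 108472.57
Difference = |113170.17 − 108472.57| = 4697.60

Supplier B is cheaper by USD 4697.60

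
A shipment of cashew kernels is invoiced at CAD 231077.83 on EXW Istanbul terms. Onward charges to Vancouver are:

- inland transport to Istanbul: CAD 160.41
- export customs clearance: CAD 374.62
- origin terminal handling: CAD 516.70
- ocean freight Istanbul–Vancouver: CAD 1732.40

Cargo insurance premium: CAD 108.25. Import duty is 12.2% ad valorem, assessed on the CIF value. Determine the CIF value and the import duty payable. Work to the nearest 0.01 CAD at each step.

CIF value: CAD 233970.21; import duty: CAD 28544.37

CIF = EXW price + pre-shipment costs + freight + insurance
CIF = 231077.83 + 160.41 + 374.62 + 516.70 + 1732.40 + 108.25 = 233970.21
Import duty = 233970.21 × 12.2% = 28544.37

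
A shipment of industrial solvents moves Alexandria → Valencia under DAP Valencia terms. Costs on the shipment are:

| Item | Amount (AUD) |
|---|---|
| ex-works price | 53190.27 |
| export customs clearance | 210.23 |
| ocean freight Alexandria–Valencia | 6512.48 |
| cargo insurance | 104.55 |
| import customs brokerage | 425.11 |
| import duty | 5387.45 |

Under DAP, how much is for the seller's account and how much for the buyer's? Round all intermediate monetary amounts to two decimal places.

DAP: the seller bears all costs to the named destination except import duty and clearance.
Seller's account: goods 53190.27 + export clearance 210.23 + freight 6512.48 + insurance 104.55 = 60017.53
Buyer's account: brokerage 425.11 + duty 5387.45 = 5812.56

Seller: AUD 60017.53; buyer: AUD 5812.56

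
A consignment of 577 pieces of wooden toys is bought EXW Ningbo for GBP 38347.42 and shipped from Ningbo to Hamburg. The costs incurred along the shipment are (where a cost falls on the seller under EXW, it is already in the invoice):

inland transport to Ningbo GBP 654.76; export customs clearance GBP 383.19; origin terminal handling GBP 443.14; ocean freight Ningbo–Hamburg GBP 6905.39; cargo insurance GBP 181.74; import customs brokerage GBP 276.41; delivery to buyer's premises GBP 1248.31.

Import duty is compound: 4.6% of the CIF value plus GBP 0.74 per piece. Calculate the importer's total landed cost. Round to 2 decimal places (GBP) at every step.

Total landed cost: GBP 51025.46

EXW: the seller makes goods available at their premises; the buyer bears all onward costs.
CIF value = EXW price + inland to port + export clearance + origin terminal + freight + insurance = 38347.42 + 654.76 + 383.19 + 443.14 + 6905.39 + 181.74 = 46915.64
Ad valorem component: 46915.64 × 4.6% = 2158.12
Specific component: 577 × 0.74 = 426.98
Import duty = 2158.12 + 426.98 = 2585.10
Buyer bears: inland to port 654.76 + export clearance 383.19 + origin terminal 443.14 + freight 6905.39 + insurance 181.74 + brokerage 276.41 + delivery 1248.31 + duty 2585.10 = 12678.04
Landed cost = invoice 38347.42 + 12678.04 = 51025.46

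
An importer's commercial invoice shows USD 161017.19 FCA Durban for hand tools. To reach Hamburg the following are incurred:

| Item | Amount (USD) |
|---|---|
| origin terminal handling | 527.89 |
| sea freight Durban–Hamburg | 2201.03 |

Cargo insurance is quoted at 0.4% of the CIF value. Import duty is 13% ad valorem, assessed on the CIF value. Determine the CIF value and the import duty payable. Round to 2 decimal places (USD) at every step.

CIF value: USD 164403.72; import duty: USD 21372.48

Let C be the CIF value. C = FCA price + pre-shipment costs + freight + 0.4% × C
C − 0.4% × C = 161017.19 + 527.89 + 2201.03
0.996 × C = 163746.11
C = 163746.11 / 0.996 = 164403.72
Insurance premium = 0.4% × 164403.72 = 657.61
Import duty = 164403.72 × 13% = 21372.48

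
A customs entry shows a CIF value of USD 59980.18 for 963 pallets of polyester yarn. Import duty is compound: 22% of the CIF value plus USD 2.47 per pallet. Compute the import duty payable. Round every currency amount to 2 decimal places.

Import duty: USD 15574.25

Ad valorem component: 59980.18 × 22% = 13195.64
Specific component: 963 × 2.47 = 2378.61
Import duty = 13195.64 + 2378.61 = 15574.25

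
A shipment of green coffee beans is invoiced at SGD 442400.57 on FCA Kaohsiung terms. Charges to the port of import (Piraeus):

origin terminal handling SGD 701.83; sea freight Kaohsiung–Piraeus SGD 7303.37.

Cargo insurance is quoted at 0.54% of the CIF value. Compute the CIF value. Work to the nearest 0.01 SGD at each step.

CIF value: SGD 452851.17

Let C be the CIF value. C = FCA price + pre-shipment costs + freight + 0.54% × C
C − 0.54% × C = 442400.57 + 701.83 + 7303.37
0.9946 × C = 450405.77
C = 450405.77 / 0.9946 = 452851.17
Insurance premium = 0.54% × 452851.17 = 2445.40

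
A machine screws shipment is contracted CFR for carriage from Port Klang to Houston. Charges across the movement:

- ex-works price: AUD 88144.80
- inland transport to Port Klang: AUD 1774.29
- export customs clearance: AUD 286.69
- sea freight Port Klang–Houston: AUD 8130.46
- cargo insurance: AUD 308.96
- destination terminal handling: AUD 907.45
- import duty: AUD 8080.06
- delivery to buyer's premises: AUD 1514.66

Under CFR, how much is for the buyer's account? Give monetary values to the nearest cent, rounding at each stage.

Buyer's account: AUD 10811.13

CFR: the seller pays costs through ocean freight to the destination port, but not insurance.
Seller's account: goods 88144.80 + inland to port 1774.29 + export clearance 286.69 + freight 8130.46 = 98336.24
Buyer's account: insurance 308.96 + destination terminal 907.45 + duty 8080.06 + delivery 1514.66 = 10811.13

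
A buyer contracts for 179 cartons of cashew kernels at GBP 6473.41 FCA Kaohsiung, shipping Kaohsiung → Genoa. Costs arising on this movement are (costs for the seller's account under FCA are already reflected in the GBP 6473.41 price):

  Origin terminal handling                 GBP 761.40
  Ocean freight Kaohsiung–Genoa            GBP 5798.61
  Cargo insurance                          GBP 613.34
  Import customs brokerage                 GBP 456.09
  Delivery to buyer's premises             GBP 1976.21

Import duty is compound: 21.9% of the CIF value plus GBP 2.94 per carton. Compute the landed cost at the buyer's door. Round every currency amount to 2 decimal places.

Total landed cost: GBP 19593.96

FCA: the seller delivers export-cleared goods to the carrier; the buyer bears costs from that point.
CIF value = FCA price + origin terminal + freight + insurance = 6473.41 + 761.40 + 5798.61 + 613.34 = 13646.76
Ad valorem component: 13646.76 × 21.9% = 2988.64
Specific component: 179 × 2.94 = 526.26
Import duty = 2988.64 + 526.26 = 3514.90
Buyer bears: origin terminal 761.40 + freight 5798.61 + insurance 613.34 + brokerage 456.09 + delivery 1976.21 + duty 3514.90 = 13120.55
Landed cost = invoice 6473.41 + 13120.55 = 19593.96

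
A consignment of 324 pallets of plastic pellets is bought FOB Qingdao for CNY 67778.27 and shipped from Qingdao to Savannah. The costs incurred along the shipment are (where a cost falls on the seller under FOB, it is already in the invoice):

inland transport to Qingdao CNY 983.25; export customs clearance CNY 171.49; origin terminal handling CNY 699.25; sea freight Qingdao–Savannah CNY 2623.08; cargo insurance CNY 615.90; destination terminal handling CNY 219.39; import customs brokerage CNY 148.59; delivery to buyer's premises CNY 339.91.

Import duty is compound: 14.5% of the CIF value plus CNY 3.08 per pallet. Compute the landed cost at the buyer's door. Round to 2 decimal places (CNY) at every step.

FOB: the seller bears costs until goods are on board at the origin port; the buyer bears freight, insurance and all costs thereafter.
Already in the invoice (seller's account under FOB): inland to port, export clearance, origin terminal — exclude.
CIF value = FOB price + freight + insurance = 67778.27 + 2623.08 + 615.90 = 71017.25
Ad valorem component: 71017.25 × 14.5% = 10297.50
Specific component: 324 × 3.08 = 997.92
Import duty = 10297.50 + 997.92 = 11295.42
Buyer bears: freight 2623.08 + insurance 615.90 + destination terminal 219.39 + brokerage 148.59 + delivery 339.91 + duty 11295.42 = 15242.29
Landed cost = invoice 67778.27 + 15242.29 = 83020.56

Total landed cost: CNY 83020.56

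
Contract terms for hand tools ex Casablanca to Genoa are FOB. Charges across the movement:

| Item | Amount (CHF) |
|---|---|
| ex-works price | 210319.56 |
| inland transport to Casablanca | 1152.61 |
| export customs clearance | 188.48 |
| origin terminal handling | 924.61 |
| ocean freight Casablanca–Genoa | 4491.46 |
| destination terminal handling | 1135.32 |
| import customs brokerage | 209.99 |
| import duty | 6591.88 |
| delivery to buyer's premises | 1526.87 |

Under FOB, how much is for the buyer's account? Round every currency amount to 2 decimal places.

FOB: the seller bears costs until goods are on board at the origin port; the buyer bears freight, insurance and all costs thereafter.
Seller's account: goods 210319.56 + inland to port 1152.61 + export clearance 188.48 + origin terminal 924.61 = 212585.26
Buyer's account: freight 4491.46 + destination terminal 1135.32 + brokerage 209.99 + duty 6591.88 + delivery 1526.87 = 13955.52

Buyer's account: CHF 13955.52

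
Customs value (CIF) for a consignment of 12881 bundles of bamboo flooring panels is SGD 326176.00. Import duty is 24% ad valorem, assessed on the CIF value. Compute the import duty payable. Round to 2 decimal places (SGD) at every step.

Import duty = 326176.00 × 24% = 78282.24

Import duty: SGD 78282.24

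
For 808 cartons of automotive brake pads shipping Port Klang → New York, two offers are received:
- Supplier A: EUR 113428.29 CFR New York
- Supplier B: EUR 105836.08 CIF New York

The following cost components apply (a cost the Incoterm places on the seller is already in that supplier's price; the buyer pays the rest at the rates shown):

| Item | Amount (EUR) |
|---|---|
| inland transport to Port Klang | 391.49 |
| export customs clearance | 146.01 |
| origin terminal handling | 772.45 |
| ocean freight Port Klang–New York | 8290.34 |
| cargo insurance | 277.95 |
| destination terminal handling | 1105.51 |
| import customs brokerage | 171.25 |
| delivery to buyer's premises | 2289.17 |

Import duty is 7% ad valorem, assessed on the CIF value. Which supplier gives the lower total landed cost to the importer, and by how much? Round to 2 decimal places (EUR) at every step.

Supplier A (CFR):
CIF value = CFR price + insurance = 113428.29 + 277.95 = 113706.24
Import duty = 113706.24 × 7% = 7959.44
Buyer bears (A): 277.95 + 1105.51 + 171.25 + 2289.17 = 3843.88
Landed cost (A) = invoice 113428.29 + 3843.88 + duty 7959.44 = 125231.61
Supplier B (CIF):
The CIF price already equals the CIF value: 105836.08
Import duty = 105836.08 × 7% = 7408.53
Buyer bears (B): 1105.51 + 171.25 + 2289.17 = 3565.93
Landed cost (B) = invoice 105836.08 + 3565.93 + duty 7408.53 = 116810.54
Difference = |125231.61 − 116810.54| = 8421.07

Supplier B is cheaper by EUR 8421.07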